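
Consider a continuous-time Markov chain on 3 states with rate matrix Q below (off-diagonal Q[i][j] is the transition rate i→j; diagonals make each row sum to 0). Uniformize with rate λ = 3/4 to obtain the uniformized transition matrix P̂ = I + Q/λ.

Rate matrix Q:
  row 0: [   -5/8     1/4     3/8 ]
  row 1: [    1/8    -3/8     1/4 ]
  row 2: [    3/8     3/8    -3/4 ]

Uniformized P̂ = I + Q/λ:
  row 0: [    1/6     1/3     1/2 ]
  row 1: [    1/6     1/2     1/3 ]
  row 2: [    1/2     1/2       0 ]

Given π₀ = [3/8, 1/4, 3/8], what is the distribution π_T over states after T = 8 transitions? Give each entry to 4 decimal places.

t=0: π = [0.3750, 0.2500, 0.3750]
t=1: π = [0.2917, 0.4375, 0.2708]
t=2: π = [0.2569, 0.4514, 0.2917]
t=3: π = [0.2639, 0.4572, 0.2789]
t=4: π = [0.2596, 0.4560, 0.2843]
t=5: π = [0.2614, 0.4567, 0.2818]
t=6: π = [0.2606, 0.4564, 0.2830]
t=7: π = [0.2610, 0.4566, 0.2824]
t=8: π = [0.2608, 0.4565, 0.2827]

π = [0.2608, 0.4565, 0.2827]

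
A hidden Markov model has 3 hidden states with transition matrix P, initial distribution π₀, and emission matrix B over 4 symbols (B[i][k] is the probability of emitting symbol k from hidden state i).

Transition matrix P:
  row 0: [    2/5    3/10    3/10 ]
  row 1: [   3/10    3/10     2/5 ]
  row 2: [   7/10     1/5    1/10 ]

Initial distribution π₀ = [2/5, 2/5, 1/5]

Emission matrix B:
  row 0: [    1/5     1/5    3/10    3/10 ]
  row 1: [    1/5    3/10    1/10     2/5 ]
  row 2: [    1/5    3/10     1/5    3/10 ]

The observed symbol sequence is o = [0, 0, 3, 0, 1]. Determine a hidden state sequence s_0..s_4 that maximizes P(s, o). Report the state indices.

path = [1, 2, 0, 2, 0]

t=0: δ = [8.000e-02, 8.000e-02, 4.000e-02]  (obs o_0=0)
t=1: δ = [6.400e-03, 4.800e-03, 6.400e-03]  ψ = [0, 0, 1]  (obs o_1=0)
t=2: δ = [1.344e-03, 7.680e-04, 5.760e-04]  ψ = [2, 0, 0]  (obs o_2=3)
t=3: δ = [1.075e-04, 8.064e-05, 8.064e-05]  ψ = [0, 0, 0]  (obs o_3=0)
t=4: δ = [1.129e-05, 9.677e-06, 9.677e-06]  ψ = [2, 0, 0]  (obs o_4=1)
backtrack: best end state = 0; path = [1, 2, 0, 2, 0]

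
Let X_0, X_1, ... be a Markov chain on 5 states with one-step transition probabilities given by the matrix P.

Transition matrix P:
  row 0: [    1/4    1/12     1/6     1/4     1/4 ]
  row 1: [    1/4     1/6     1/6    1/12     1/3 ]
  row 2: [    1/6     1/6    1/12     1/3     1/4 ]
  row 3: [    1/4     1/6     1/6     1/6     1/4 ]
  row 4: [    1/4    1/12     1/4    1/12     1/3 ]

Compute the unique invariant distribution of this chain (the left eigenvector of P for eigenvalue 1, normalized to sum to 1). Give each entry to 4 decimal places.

Balance equations π_j = Σ_i π_i·P[i][j]:
  π_0 = 1/4·π_0 + 1/4·π_1 + 1/6·π_2 + 1/4·π_3 + 1/4·π_4
  π_1 = 1/12·π_0 + 1/6·π_1 + 1/6·π_2 + 1/6·π_3 + 1/12·π_4
  π_2 = 1/6·π_0 + 1/6·π_1 + 1/12·π_2 + 1/6·π_3 + 1/4·π_4
  π_3 = 1/4·π_0 + 1/12·π_1 + 1/3·π_2 + 1/6·π_3 + 1/12·π_4
  normalize: π_0 + π_1 + π_2 + π_3 + π_4 = 1
Solving the linear system gives exactly π = [4883/20747, 2560/20747, 3645/20747, 3768/20747, 5891/20747].

π = [0.2354, 0.1234, 0.1757, 0.1816, 0.2839]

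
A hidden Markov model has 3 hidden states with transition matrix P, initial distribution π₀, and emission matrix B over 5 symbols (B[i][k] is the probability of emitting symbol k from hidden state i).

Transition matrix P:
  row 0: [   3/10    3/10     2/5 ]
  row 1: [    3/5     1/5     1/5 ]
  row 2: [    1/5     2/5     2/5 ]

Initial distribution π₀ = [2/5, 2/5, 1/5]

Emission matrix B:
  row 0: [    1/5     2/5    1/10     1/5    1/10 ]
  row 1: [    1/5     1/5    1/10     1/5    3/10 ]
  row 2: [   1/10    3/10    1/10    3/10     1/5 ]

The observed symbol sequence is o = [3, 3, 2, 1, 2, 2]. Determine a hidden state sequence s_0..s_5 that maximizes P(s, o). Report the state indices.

path = [0, 2, 1, 0, 1, 0]

t=0: δ = [8.000e-02, 8.000e-02, 6.000e-02]  (obs o_0=3)
t=1: δ = [9.600e-03, 4.800e-03, 9.600e-03]  ψ = [1, 0, 0]  (obs o_1=3)
t=2: δ = [2.880e-04, 3.840e-04, 3.840e-04]  ψ = [0, 2, 0]  (obs o_2=2)
t=3: δ = [9.216e-05, 3.072e-05, 4.608e-05]  ψ = [1, 2, 2]  (obs o_3=1)
t=4: δ = [2.765e-06, 2.765e-06, 3.686e-06]  ψ = [0, 0, 0]  (obs o_4=2)
t=5: δ = [1.659e-07, 1.475e-07, 1.475e-07]  ψ = [1, 2, 2]  (obs o_5=2)
backtrack: best end state = 0; path = [0, 2, 1, 0, 1, 0]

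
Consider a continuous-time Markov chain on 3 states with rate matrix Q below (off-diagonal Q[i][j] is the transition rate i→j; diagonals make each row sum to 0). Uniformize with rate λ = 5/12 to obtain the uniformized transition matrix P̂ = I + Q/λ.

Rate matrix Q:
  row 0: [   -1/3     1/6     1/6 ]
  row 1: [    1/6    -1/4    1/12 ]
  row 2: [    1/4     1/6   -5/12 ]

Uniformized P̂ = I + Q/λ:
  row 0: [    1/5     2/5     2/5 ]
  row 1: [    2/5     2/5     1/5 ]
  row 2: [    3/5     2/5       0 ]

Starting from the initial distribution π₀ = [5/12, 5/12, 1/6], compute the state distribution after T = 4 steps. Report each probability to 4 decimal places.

π = [0.3728, 0.4000, 0.2272]

t=0: π = [0.4167, 0.4167, 0.1667]
t=1: π = [0.3500, 0.4000, 0.2500]
t=2: π = [0.3800, 0.4000, 0.2200]
t=3: π = [0.3680, 0.4000, 0.2320]
t=4: π = [0.3728, 0.4000, 0.2272]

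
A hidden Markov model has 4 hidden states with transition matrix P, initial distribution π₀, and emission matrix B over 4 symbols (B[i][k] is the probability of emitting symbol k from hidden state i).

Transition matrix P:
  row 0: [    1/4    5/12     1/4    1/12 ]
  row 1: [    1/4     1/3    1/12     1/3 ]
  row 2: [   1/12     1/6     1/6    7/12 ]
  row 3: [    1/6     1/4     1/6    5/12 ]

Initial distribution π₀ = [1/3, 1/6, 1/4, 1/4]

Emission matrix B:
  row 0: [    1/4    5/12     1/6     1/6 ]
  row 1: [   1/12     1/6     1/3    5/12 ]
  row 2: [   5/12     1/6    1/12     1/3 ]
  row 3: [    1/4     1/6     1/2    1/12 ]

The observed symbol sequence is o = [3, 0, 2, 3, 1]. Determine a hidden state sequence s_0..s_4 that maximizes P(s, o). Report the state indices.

t=0: δ = [5.556e-02, 6.944e-02, 8.333e-02, 2.083e-02]  (obs o_0=3)
t=1: δ = [4.340e-03, 1.929e-03, 5.787e-03, 1.215e-02]  ψ = [1, 0, 0, 2]  (obs o_1=0)
t=2: δ = [3.376e-04, 1.013e-03, 1.688e-04, 2.532e-03]  ψ = [3, 3, 3, 3]  (obs o_2=2)
t=3: δ = [7.033e-05, 2.637e-04, 1.407e-04, 8.791e-05]  ψ = [3, 3, 3, 3]  (obs o_3=3)
t=4: δ = [2.747e-05, 1.465e-05, 3.907e-06, 1.465e-05]  ψ = [1, 1, 2, 1]  (obs o_4=1)
backtrack: best end state = 0; path = [2, 3, 3, 1, 0]

path = [2, 3, 3, 1, 0]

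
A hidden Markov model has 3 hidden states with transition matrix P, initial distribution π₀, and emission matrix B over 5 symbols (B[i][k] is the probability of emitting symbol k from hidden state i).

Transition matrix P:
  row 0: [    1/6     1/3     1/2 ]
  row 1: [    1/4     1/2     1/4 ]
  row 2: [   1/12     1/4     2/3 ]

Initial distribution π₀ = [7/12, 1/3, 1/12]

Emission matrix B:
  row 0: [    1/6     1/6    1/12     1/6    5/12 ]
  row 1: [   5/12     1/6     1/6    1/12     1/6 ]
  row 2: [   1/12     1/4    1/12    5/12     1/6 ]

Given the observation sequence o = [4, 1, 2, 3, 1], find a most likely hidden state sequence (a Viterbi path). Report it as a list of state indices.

path = [0, 2, 2, 2, 2]

t=0: δ = [2.431e-01, 5.556e-02, 1.389e-02]  (obs o_0=4)
t=1: δ = [6.752e-03, 1.350e-02, 3.038e-02]  ψ = [0, 0, 0]  (obs o_1=1)
t=2: δ = [2.813e-04, 1.266e-03, 1.688e-03]  ψ = [1, 2, 2]  (obs o_2=2)
t=3: δ = [5.275e-05, 5.275e-05, 4.689e-04]  ψ = [1, 1, 2]  (obs o_3=3)
t=4: δ = [6.512e-06, 1.954e-05, 7.814e-05]  ψ = [2, 2, 2]  (obs o_4=1)
backtrack: best end state = 2; path = [0, 2, 2, 2, 2]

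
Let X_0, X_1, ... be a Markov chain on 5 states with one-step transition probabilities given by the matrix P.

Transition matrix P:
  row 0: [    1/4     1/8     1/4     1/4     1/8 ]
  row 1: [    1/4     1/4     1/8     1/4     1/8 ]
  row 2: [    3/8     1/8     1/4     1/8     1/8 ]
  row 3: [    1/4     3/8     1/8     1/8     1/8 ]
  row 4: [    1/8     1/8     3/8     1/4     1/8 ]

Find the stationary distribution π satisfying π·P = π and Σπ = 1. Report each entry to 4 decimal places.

Balance equations π_j = Σ_i π_i·P[i][j]:
  π_0 = 1/4·π_0 + 1/4·π_1 + 3/8·π_2 + 1/4·π_3 + 1/8·π_4
  π_1 = 1/8·π_0 + 1/4·π_1 + 1/8·π_2 + 3/8·π_3 + 1/8·π_4
  π_2 = 1/4·π_0 + 1/8·π_1 + 1/4·π_2 + 1/8·π_3 + 3/8·π_4
  π_3 = 1/4·π_0 + 1/4·π_1 + 1/8·π_2 + 1/8·π_3 + 1/4·π_4
  normalize: π_0 + π_1 + π_2 + π_3 + π_4 = 1
Solving the linear system gives exactly π = [23/88, 79/396, 19/88, 157/792, 1/8].

π = [0.2614, 0.1995, 0.2159, 0.1982, 0.1250]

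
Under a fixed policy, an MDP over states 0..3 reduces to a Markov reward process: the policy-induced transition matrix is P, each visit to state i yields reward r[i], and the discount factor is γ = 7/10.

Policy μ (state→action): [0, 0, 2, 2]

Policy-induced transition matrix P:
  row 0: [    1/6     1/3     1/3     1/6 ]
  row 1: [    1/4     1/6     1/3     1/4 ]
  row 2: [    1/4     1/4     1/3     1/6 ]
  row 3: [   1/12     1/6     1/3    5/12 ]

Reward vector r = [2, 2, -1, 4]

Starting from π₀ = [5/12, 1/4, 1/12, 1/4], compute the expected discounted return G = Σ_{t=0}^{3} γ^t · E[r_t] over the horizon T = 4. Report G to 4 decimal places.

t=0: π = [0.4167, 0.2500, 0.0833, 0.2500], E[r] = 2.2500, γ^t·E[r] = 2.250000, running G = 2.250000
t=1: π = [0.1736, 0.2431, 0.3333, 0.2500], E[r] = 1.5000, γ^t·E[r] = 1.050000, running G = 3.300000
t=2: π = [0.1939, 0.2234, 0.3333, 0.2494], E[r] = 1.4988, γ^t·E[r] = 0.734433, running G = 4.034433
t=3: π = [0.1923, 0.2268, 0.3333, 0.2476], E[r] = 1.4953, γ^t·E[r] = 0.512879, running G = 4.547312

G = 4.5473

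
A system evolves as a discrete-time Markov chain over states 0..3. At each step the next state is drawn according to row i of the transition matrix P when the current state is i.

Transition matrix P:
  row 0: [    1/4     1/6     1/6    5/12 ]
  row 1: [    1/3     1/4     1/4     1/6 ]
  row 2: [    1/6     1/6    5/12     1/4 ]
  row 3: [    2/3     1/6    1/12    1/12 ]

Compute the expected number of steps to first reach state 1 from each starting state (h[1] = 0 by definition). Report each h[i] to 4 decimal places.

h = [6.0000, 0.0000, 6.0000, 6.0000]

First-step conditioning: h[1] = 0; for i ≠ 1, h[i] = 1 + Σ_k P[i][k]·h[k].
  h[0] = 1 + 1/4·h[0] + 1/6·h[2] + 5/12·h[3]
  h[2] = 1 + 1/6·h[0] + 5/12·h[2] + 1/4·h[3]
  h[3] = 1 + 2/3·h[0] + 1/12·h[2] + 1/12·h[3]
Solving the 3×3 linear system over states ≠ 1 gives exactly h = [6, 0, 6, 6] (h[1] = 0 is the target).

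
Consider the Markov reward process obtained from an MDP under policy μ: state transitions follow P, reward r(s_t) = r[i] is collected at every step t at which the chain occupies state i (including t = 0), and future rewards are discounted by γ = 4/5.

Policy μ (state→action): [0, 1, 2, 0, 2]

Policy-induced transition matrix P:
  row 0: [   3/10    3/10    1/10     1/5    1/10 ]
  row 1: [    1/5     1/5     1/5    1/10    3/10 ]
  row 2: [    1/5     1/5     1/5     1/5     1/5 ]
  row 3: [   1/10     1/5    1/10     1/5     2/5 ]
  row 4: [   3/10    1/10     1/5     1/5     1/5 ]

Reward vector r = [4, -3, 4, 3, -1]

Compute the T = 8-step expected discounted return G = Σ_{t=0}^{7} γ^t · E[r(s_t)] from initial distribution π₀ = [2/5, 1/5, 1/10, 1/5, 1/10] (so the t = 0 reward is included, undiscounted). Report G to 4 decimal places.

G = 5.7461

t=0: π = [0.4000, 0.2000, 0.1000, 0.2000, 0.1000], E[r] = 1.9000, γ^t·E[r] = 1.900000, running G = 1.900000
t=1: π = [0.2300, 0.2300, 0.1400, 0.1800, 0.2200], E[r] = 1.1100, γ^t·E[r] = 0.888000, running G = 2.788000
t=2: π = [0.2270, 0.2010, 0.1590, 0.1770, 0.2360], E[r] = 1.2360, γ^t·E[r] = 0.791040, running G = 3.579040
t=3: π = [0.2286, 0.1991, 0.1596, 0.1799, 0.2328], E[r] = 1.2624, γ^t·E[r] = 0.646349, running G = 4.225389
t=4: π = [0.2282, 0.1996, 0.1592, 0.1801, 0.2330], E[r] = 1.2577, γ^t·E[r] = 0.515154, running G = 4.740543
t=5: π = [0.2281, 0.1995, 0.1592, 0.1800, 0.2332], E[r] = 1.2576, γ^t·E[r] = 0.412080, running G = 5.152623
t=6: π = [0.2281, 0.1995, 0.1592, 0.1800, 0.2331], E[r] = 1.2577, γ^t·E[r] = 0.329710, running G = 5.482333
t=7: π = [0.2281, 0.1995, 0.1592, 0.1801, 0.2331], E[r] = 1.2577, γ^t·E[r] = 0.263766, running G = 5.746099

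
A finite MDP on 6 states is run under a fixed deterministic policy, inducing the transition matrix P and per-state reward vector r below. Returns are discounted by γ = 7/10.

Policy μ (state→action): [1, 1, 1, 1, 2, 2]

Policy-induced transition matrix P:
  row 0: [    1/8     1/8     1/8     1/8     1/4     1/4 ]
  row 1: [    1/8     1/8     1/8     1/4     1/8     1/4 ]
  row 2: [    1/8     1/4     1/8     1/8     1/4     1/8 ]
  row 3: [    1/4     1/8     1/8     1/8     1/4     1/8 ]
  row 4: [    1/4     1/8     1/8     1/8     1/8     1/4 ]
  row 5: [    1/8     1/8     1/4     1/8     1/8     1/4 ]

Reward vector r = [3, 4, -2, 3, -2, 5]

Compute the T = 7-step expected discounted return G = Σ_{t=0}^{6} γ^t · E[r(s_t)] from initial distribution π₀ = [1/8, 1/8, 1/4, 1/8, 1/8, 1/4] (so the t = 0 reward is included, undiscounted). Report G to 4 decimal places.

G = 5.6266

t=0: π = [0.1250, 0.1250, 0.2500, 0.1250, 0.1250, 0.2500], E[r] = 1.7500, γ^t·E[r] = 1.750000, running G = 1.750000
t=1: π = [0.1563, 0.1563, 0.1563, 0.1406, 0.1875, 0.2031], E[r] = 1.8438, γ^t·E[r] = 1.290625, running G = 3.040625
t=2: π = [0.1660, 0.1445, 0.1504, 0.1445, 0.1816, 0.2129], E[r] = 1.9102, γ^t·E[r] = 0.935977, running G = 3.976602
t=3: π = [0.1658, 0.1438, 0.1516, 0.1431, 0.1826, 0.2131], E[r] = 1.8989, γ^t·E[r] = 0.651332, running G = 4.627933
t=4: π = [0.1657, 0.1440, 0.1516, 0.1430, 0.1826, 0.2132], E[r] = 1.8993, γ^t·E[r] = 0.456020, running G = 5.083953
t=5: π = [0.1657, 0.1440, 0.1516, 0.1430, 0.1825, 0.2132], E[r] = 1.8994, γ^t·E[r] = 0.319227, running G = 5.403180
t=6: π = [0.1657, 0.1440, 0.1516, 0.1430, 0.1825, 0.2132], E[r] = 1.8994, γ^t·E[r] = 0.223457, running G = 5.626637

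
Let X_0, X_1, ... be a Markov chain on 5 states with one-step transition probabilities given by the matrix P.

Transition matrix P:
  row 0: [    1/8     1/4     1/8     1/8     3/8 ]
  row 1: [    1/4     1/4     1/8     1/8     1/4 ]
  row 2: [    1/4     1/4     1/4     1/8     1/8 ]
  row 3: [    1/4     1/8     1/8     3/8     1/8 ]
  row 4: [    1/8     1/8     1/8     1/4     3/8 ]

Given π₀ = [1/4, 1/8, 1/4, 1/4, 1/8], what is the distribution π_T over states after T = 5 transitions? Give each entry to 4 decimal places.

π = [0.1930, 0.1909, 0.1429, 0.2104, 0.2629]

t=0: π = [0.2500, 0.1250, 0.2500, 0.2500, 0.1250]
t=1: π = [0.2031, 0.2031, 0.1563, 0.2031, 0.2344]
t=2: π = [0.1953, 0.1953, 0.1445, 0.2051, 0.2598]
t=3: π = [0.1931, 0.1919, 0.1431, 0.2087, 0.2632]
t=4: π = [0.1930, 0.1910, 0.1429, 0.2101, 0.2631]
t=5: π = [0.1930, 0.1909, 0.1429, 0.2104, 0.2629]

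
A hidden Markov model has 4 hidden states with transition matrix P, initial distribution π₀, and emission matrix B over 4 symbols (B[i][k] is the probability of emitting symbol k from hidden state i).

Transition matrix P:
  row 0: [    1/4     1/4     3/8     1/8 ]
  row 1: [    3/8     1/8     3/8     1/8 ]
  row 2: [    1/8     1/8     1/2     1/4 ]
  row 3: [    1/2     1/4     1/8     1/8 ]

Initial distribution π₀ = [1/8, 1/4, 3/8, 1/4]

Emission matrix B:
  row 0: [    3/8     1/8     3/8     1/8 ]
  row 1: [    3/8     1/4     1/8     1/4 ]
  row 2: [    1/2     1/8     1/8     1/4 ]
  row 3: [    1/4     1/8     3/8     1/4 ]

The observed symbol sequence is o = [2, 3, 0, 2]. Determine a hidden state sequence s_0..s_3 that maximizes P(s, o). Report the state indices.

path = [2, 2, 2, 3]

t=0: δ = [4.688e-02, 3.125e-02, 4.688e-02, 9.375e-02]  (obs o_0=2)
t=1: δ = [5.859e-03, 5.859e-03, 5.859e-03, 2.930e-03]  ψ = [3, 3, 2, 2]  (obs o_1=3)
t=2: δ = [8.240e-04, 5.493e-04, 1.465e-03, 3.662e-04]  ψ = [1, 0, 2, 2]  (obs o_2=0)
t=3: δ = [7.725e-05, 2.575e-05, 9.155e-05, 1.373e-04]  ψ = [0, 0, 2, 2]  (obs o_3=2)
backtrack: best end state = 3; path = [2, 2, 2, 3]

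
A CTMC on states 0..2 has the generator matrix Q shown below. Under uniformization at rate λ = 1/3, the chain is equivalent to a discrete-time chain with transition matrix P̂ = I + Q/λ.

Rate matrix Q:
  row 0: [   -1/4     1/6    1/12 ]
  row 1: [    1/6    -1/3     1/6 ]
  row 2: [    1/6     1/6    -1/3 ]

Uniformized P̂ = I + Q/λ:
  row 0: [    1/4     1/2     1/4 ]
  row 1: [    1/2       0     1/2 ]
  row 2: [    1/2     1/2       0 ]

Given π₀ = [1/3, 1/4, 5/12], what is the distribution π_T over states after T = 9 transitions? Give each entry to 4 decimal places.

π = [0.4000, 0.3335, 0.2665]

t=0: π = [0.3333, 0.2500, 0.4167]
t=1: π = [0.4167, 0.3750, 0.2083]
t=2: π = [0.3958, 0.3125, 0.2917]
t=3: π = [0.4010, 0.3438, 0.2552]
t=4: π = [0.3997, 0.3281, 0.2721]
t=5: π = [0.4001, 0.3359, 0.2640]
t=6: π = [0.4000, 0.3320, 0.2680]
t=7: π = [0.4000, 0.3340, 0.2660]
t=8: π = [0.4000, 0.3330, 0.2670]
t=9: π = [0.4000, 0.3335, 0.2665]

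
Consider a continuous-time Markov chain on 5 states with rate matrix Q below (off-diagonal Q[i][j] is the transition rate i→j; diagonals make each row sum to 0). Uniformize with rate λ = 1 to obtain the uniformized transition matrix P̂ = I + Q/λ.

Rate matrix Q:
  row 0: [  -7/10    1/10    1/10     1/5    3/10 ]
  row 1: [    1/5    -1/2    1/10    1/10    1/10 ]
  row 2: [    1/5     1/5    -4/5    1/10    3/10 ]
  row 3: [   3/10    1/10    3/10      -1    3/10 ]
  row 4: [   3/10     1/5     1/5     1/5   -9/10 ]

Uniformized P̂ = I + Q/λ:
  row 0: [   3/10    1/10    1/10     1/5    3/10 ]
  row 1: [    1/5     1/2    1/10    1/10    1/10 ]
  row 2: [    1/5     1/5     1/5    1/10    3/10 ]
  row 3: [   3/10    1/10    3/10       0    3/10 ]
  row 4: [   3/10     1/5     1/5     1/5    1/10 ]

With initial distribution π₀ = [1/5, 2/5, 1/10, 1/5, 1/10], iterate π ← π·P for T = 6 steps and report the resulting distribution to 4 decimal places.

t=0: π = [0.2000, 0.4000, 0.1000, 0.2000, 0.1000]
t=1: π = [0.2500, 0.2800, 0.1600, 0.1100, 0.2000]
t=2: π = [0.2560, 0.2480, 0.1580, 0.1340, 0.2040]
t=3: π = [0.2594, 0.2354, 0.1630, 0.1326, 0.2096]
t=4: π = [0.2602, 0.2314, 0.1638, 0.1336, 0.2110]
t=5: π = [0.2605, 0.2300, 0.1642, 0.1338, 0.2115]
t=6: π = [0.2606, 0.2296, 0.1643, 0.1338, 0.2117]

π = [0.2606, 0.2296, 0.1643, 0.1338, 0.2117]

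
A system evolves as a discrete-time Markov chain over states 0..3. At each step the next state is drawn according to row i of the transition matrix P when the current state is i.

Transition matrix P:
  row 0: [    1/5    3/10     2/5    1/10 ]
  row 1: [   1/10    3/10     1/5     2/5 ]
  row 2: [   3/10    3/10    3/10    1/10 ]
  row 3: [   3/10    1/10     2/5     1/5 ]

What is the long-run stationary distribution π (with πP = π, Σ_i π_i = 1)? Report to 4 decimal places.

Balance equations π_j = Σ_i π_i·P[i][j]:
  π_0 = 1/5·π_0 + 1/10·π_1 + 3/10·π_2 + 3/10·π_3
  π_1 = 3/10·π_0 + 3/10·π_1 + 3/10·π_2 + 1/10·π_3
  π_2 = 2/5·π_0 + 1/5·π_1 + 3/10·π_2 + 2/5·π_3
  normalize: π_0 + π_1 + π_2 + π_3 = 1
Solving the linear system gives exactly π = [119/528, 25/96, 167/528, 19/96].

π = [0.2254, 0.2604, 0.3163, 0.1979]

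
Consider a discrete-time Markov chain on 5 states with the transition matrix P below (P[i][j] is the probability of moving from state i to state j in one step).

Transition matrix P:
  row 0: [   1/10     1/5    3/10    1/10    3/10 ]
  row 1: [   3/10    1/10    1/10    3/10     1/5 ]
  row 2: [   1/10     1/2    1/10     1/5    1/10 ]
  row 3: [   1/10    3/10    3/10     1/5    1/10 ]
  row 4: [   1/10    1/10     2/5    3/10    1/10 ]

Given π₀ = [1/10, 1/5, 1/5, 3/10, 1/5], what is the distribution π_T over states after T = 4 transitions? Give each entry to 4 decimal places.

π = [0.1493, 0.2487, 0.2221, 0.2251, 0.1549]

t=0: π = [0.1000, 0.2000, 0.2000, 0.3000, 0.2000]
t=1: π = [0.1400, 0.2500, 0.2400, 0.2300, 0.1400]
t=2: π = [0.1500, 0.2560, 0.2160, 0.2250, 0.1530]
t=3: π = [0.1512, 0.2464, 0.2209, 0.2259, 0.1556]
t=4: π = [0.1493, 0.2487, 0.2221, 0.2251, 0.1549]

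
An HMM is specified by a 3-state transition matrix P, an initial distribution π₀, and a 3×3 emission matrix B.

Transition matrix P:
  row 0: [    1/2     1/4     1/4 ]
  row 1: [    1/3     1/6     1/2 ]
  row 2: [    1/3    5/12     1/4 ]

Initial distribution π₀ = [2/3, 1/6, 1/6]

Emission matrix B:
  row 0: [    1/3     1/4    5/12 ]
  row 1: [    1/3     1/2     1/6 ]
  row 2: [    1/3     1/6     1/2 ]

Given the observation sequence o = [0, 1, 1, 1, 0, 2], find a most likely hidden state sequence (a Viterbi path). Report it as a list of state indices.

t=0: δ = [2.222e-01, 5.556e-02, 5.556e-02]  (obs o_0=0)
t=1: δ = [2.778e-02, 2.778e-02, 9.259e-03]  ψ = [0, 0, 0]  (obs o_1=1)
t=2: δ = [3.472e-03, 3.472e-03, 2.315e-03]  ψ = [0, 0, 1]  (obs o_2=1)
t=3: δ = [4.340e-04, 4.823e-04, 2.894e-04]  ψ = [0, 2, 1]  (obs o_3=1)
t=4: δ = [7.234e-05, 4.019e-05, 8.038e-05]  ψ = [0, 2, 1]  (obs o_4=0)
t=5: δ = [1.507e-05, 5.582e-06, 1.005e-05]  ψ = [0, 2, 1]  (obs o_5=2)
backtrack: best end state = 0; path = [0, 0, 0, 0, 0, 0]

path = [0, 0, 0, 0, 0, 0]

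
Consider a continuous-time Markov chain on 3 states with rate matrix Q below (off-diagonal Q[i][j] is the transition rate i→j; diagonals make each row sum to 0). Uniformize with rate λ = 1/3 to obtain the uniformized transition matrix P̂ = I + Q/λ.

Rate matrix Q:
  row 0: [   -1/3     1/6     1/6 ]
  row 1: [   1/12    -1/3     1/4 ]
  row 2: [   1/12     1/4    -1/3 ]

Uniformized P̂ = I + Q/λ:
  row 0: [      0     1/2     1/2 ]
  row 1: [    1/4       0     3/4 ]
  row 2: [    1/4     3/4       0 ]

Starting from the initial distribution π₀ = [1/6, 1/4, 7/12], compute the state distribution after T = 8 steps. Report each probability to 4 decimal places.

π = [0.2000, 0.3833, 0.4167]

t=0: π = [0.1667, 0.2500, 0.5833]
t=1: π = [0.2083, 0.5208, 0.2708]
t=2: π = [0.1979, 0.3073, 0.4948]
t=3: π = [0.2005, 0.4701, 0.3294]
t=4: π = [0.1999, 0.3473, 0.4528]
t=5: π = [0.2000, 0.4395, 0.3604]
t=6: π = [0.2000, 0.3703, 0.4297]
t=7: π = [0.2000, 0.4222, 0.3778]
t=8: π = [0.2000, 0.3833, 0.4167]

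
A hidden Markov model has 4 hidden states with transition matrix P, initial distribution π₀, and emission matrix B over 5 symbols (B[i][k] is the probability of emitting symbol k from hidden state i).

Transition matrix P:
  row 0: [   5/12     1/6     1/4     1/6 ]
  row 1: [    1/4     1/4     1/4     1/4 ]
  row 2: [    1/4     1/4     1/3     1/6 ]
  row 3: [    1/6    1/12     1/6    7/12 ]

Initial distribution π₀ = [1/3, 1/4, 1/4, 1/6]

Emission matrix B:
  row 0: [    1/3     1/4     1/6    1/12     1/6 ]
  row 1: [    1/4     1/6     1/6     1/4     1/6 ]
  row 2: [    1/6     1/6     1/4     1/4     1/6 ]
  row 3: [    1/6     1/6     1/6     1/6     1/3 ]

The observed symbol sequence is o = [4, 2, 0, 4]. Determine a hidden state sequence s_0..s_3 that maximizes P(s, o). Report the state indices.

path = [3, 3, 3, 3]

t=0: δ = [5.556e-02, 4.167e-02, 4.167e-02, 5.556e-02]  (obs o_0=4)
t=1: δ = [3.858e-03, 1.736e-03, 3.472e-03, 5.401e-03]  ψ = [0, 1, 0, 3]  (obs o_1=2)
t=2: δ = [5.358e-04, 2.170e-04, 1.929e-04, 5.251e-04]  ψ = [0, 2, 2, 3]  (obs o_2=0)
t=3: δ = [3.721e-05, 1.488e-05, 2.233e-05, 1.021e-04]  ψ = [0, 0, 0, 3]  (obs o_3=4)
backtrack: best end state = 3; path = [3, 3, 3, 3]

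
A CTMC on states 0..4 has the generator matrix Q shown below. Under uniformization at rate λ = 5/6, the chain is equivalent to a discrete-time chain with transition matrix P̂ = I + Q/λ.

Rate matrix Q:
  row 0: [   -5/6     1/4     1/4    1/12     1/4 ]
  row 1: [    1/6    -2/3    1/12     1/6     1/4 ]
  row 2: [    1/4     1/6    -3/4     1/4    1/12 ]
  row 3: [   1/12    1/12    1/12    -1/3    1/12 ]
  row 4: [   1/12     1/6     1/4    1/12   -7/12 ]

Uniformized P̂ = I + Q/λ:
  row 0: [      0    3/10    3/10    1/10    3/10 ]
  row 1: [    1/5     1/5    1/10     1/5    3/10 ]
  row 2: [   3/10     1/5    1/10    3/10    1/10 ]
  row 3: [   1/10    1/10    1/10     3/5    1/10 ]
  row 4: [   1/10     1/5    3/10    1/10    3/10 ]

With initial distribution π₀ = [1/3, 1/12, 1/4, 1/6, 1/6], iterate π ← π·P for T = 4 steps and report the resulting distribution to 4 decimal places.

t=0: π = [0.3333, 0.0833, 0.2500, 0.1667, 0.1667]
t=1: π = [0.1250, 0.2167, 0.2000, 0.2417, 0.2167]
t=2: π = [0.1492, 0.1883, 0.1683, 0.2825, 0.2117]
t=3: π = [0.1376, 0.1867, 0.1722, 0.2938, 0.2098]
t=4: π = [0.1393, 0.1844, 0.1695, 0.3000, 0.2068]

π = [0.1393, 0.1844, 0.1695, 0.3000, 0.2068]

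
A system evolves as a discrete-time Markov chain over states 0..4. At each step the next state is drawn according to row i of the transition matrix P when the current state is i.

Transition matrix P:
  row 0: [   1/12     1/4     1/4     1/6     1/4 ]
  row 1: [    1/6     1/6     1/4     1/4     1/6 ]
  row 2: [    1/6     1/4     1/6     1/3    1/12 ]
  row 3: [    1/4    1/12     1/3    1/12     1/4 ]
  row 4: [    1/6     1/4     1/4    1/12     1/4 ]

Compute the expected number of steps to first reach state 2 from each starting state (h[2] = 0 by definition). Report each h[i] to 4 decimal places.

First-step conditioning: h[2] = 0; for i ≠ 2, h[i] = 1 + Σ_k P[i][k]·h[k].
  h[0] = 1 + 1/12·h[0] + 1/4·h[1] + 1/6·h[3] + 1/4·h[4]
  h[1] = 1 + 1/6·h[0] + 1/6·h[1] + 1/4·h[3] + 1/6·h[4]
  h[3] = 1 + 1/4·h[0] + 1/12·h[1] + 1/12·h[3] + 1/4·h[4]
  h[4] = 1 + 1/6·h[0] + 1/4·h[1] + 1/12·h[3] + 1/4·h[4]
Solving the 4×4 linear system over states ≠ 2 gives exactly h = [316/83, 314/83, 0, 292/83, 318/83] (h[2] = 0 is the target).

h = [3.8072, 3.7831, 0.0000, 3.5181, 3.8313]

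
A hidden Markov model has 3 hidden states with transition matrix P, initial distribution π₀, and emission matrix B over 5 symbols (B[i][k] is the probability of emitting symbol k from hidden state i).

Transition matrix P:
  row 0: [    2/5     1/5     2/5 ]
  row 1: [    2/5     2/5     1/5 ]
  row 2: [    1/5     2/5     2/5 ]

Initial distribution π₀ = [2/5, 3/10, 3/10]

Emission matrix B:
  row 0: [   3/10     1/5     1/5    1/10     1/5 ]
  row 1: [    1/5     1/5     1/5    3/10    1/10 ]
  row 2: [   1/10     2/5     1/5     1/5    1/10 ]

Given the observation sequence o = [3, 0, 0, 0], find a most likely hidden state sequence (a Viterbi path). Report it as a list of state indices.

t=0: δ = [4.000e-02, 9.000e-02, 6.000e-02]  (obs o_0=3)
t=1: δ = [1.080e-02, 7.200e-03, 2.400e-03]  ψ = [1, 1, 2]  (obs o_1=0)
t=2: δ = [1.296e-03, 5.760e-04, 4.320e-04]  ψ = [0, 1, 0]  (obs o_2=0)
t=3: δ = [1.555e-04, 5.184e-05, 5.184e-05]  ψ = [0, 0, 0]  (obs o_3=0)
backtrack: best end state = 0; path = [1, 0, 0, 0]

path = [1, 0, 0, 0]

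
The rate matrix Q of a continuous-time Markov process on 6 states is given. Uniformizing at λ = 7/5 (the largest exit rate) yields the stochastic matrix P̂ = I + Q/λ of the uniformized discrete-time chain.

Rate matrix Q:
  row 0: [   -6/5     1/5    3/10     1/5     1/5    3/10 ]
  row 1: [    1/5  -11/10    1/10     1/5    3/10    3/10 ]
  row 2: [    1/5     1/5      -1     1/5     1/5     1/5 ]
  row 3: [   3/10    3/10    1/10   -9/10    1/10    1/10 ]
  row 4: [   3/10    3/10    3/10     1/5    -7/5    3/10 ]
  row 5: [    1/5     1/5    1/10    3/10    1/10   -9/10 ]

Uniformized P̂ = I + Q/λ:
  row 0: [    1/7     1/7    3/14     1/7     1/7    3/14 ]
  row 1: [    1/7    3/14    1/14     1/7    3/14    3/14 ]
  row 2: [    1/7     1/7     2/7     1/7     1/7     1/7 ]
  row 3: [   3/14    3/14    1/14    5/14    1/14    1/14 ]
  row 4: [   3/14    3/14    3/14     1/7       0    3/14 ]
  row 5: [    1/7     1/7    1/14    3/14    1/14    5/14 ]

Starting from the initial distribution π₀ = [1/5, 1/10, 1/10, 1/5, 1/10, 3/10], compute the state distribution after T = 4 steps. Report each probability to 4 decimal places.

π = [0.1651, 0.1778, 0.1409, 0.2006, 0.1108, 0.2048]

t=0: π = [0.2000, 0.1000, 0.1000, 0.2000, 0.1000, 0.3000]
t=1: π = [0.1643, 0.1714, 0.1357, 0.2071, 0.1000, 0.2214]
t=2: π = [0.1648, 0.1770, 0.1383, 0.2031, 0.1102, 0.2066]
t=3: π = [0.1652, 0.1779, 0.1403, 0.2011, 0.1105, 0.2049]
t=4: π = [0.1651, 0.1778, 0.1409, 0.2006, 0.1108, 0.2048]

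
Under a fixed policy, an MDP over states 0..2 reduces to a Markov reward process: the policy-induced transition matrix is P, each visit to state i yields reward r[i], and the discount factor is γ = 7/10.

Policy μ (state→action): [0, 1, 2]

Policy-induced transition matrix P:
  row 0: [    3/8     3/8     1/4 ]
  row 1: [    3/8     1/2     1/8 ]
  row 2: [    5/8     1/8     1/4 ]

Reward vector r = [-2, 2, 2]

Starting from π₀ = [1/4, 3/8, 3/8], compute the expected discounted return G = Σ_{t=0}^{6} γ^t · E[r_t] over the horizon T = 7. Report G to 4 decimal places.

t=0: π = [0.2500, 0.3750, 0.3750], E[r] = 1.0000, γ^t·E[r] = 1.000000, running G = 1.000000
t=1: π = [0.4688, 0.3281, 0.2031], E[r] = 0.1250, γ^t·E[r] = 0.087500, running G = 1.087500
t=2: π = [0.4258, 0.3652, 0.2090], E[r] = 0.2969, γ^t·E[r] = 0.145469, running G = 1.232969
t=3: π = [0.4272, 0.3684, 0.2043], E[r] = 0.2910, γ^t·E[r] = 0.099818, running G = 1.332787
t=4: π = [0.4261, 0.3700, 0.2039], E[r] = 0.2957, γ^t·E[r] = 0.070987, running G = 1.403774
t=5: π = [0.4260, 0.3703, 0.2038], E[r] = 0.2961, γ^t·E[r] = 0.049757, running G = 1.453531
t=6: π = [0.4259, 0.3703, 0.2037], E[r] = 0.2962, γ^t·E[r] = 0.034853, running G = 1.488384

G = 1.4884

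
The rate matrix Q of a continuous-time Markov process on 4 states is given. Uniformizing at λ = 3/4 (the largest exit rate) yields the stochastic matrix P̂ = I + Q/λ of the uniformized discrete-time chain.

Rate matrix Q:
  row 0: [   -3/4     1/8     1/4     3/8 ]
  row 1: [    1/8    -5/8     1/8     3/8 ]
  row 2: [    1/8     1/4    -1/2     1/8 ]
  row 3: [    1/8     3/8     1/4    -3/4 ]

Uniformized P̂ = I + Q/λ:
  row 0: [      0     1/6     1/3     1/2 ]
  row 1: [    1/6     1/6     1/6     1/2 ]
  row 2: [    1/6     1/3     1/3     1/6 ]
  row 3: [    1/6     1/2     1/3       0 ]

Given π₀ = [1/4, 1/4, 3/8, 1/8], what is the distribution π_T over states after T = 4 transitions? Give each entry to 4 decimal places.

t=0: π = [0.2500, 0.2500, 0.3750, 0.1250]
t=1: π = [0.1250, 0.2708, 0.2917, 0.3125]
t=2: π = [0.1458, 0.3194, 0.2882, 0.2465]
t=3: π = [0.1424, 0.2969, 0.2801, 0.2807]
t=4: π = [0.1429, 0.3069, 0.2839, 0.2663]

π = [0.1429, 0.3069, 0.2839, 0.2663]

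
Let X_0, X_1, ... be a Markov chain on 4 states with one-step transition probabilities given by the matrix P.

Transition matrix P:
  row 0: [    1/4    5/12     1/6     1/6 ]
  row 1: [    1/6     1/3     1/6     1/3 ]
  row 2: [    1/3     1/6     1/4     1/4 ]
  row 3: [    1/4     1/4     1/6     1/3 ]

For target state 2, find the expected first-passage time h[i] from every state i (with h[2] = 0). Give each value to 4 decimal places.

First-step conditioning: h[2] = 0; for i ≠ 2, h[i] = 1 + Σ_k P[i][k]·h[k].
  h[0] = 1 + 1/4·h[0] + 5/12·h[1] + 1/6·h[3]
  h[1] = 1 + 1/6·h[0] + 1/3·h[1] + 1/3·h[3]
  h[3] = 1 + 1/4·h[0] + 1/4·h[1] + 1/3·h[3]
Solving the 3×3 linear system over states ≠ 2 gives exactly h = [6, 6, 0, 6] (h[2] = 0 is the target).

h = [6.0000, 6.0000, 0.0000, 6.0000]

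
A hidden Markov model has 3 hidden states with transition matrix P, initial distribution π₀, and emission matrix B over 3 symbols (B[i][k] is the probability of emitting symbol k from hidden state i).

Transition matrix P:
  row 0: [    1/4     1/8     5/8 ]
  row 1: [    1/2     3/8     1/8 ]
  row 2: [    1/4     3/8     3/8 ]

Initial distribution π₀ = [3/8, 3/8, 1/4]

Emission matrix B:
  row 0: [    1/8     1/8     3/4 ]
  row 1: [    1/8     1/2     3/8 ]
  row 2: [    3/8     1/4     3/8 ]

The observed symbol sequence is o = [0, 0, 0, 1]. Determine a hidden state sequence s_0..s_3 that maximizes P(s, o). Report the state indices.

path = [2, 2, 2, 1]

t=0: δ = [4.688e-02, 4.688e-02, 9.375e-02]  (obs o_0=0)
t=1: δ = [2.930e-03, 4.395e-03, 1.318e-02]  ψ = [1, 2, 2]  (obs o_1=0)
t=2: δ = [4.120e-04, 6.180e-04, 1.854e-03]  ψ = [2, 2, 2]  (obs o_2=0)
t=3: δ = [5.794e-05, 3.476e-04, 1.738e-04]  ψ = [2, 2, 2]  (obs o_3=1)
backtrack: best end state = 1; path = [2, 2, 2, 1]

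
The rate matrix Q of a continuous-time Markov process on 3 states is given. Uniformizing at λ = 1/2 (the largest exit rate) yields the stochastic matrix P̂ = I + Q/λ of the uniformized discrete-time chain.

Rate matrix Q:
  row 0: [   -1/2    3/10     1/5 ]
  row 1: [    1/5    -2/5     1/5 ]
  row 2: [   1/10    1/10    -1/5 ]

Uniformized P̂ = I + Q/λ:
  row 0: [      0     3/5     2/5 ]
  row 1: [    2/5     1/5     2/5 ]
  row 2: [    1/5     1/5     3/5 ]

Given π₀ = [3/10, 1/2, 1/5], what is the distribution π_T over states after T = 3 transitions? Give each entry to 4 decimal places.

π = [0.2160, 0.2864, 0.4976]

t=0: π = [0.3000, 0.5000, 0.2000]
t=1: π = [0.2400, 0.3200, 0.4400]
t=2: π = [0.2160, 0.2960, 0.4880]
t=3: π = [0.2160, 0.2864, 0.4976]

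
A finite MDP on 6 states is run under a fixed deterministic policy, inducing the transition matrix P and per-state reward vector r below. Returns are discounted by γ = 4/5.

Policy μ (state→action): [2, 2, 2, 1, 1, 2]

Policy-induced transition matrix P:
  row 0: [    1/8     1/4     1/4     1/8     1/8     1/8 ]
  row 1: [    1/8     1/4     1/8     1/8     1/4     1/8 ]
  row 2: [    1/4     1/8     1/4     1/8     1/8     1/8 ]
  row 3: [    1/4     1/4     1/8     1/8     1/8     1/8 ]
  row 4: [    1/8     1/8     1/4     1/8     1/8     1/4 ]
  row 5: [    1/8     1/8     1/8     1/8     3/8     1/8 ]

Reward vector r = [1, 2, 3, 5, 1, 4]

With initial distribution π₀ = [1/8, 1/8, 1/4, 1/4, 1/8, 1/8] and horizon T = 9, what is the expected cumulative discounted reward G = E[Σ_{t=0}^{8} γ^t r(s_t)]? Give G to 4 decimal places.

t=0: π = [0.1250, 0.1250, 0.2500, 0.2500, 0.1250, 0.1250], E[r] = 3.0000, γ^t·E[r] = 3.000000, running G = 3.000000
t=1: π = [0.1875, 0.1875, 0.1875, 0.1250, 0.1719, 0.1406], E[r] = 2.4844, γ^t·E[r] = 1.987500, running G = 4.987500
t=2: π = [0.1641, 0.1875, 0.1934, 0.1250, 0.1836, 0.1465], E[r] = 2.5137, γ^t·E[r] = 1.608750, running G = 6.596250
t=3: π = [0.1648, 0.1846, 0.1926, 0.1250, 0.1851, 0.1479], E[r] = 2.5137, γ^t·E[r] = 1.287000, running G = 7.883250
t=4: π = [0.1647, 0.1843, 0.1928, 0.1250, 0.1851, 0.1481], E[r] = 2.5143, γ^t·E[r] = 1.029863, running G = 8.913113
t=5: π = [0.1647, 0.1842, 0.1928, 0.1250, 0.1851, 0.1481], E[r] = 2.5143, γ^t·E[r] = 0.823883, running G = 9.736995
t=6: π = [0.1647, 0.1842, 0.1928, 0.1250, 0.1851, 0.1481], E[r] = 2.5143, γ^t·E[r] = 0.659109, running G = 10.396104
t=7: π = [0.1647, 0.1842, 0.1928, 0.1250, 0.1851, 0.1481], E[r] = 2.5143, γ^t·E[r] = 0.527287, running G = 10.923391
t=8: π = [0.1647, 0.1842, 0.1928, 0.1250, 0.1851, 0.1481], E[r] = 2.5143, γ^t·E[r] = 0.421830, running G = 11.345221

G = 11.3452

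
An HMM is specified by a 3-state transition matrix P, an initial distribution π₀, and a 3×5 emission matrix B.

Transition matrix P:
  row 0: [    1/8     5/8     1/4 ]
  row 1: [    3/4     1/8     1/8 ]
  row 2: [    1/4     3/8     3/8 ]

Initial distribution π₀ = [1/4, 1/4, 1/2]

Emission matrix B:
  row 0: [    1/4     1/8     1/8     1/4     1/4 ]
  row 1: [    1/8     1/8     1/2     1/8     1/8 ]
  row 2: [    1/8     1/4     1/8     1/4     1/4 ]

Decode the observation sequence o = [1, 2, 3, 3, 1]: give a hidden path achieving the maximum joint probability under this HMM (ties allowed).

path = [2, 1, 0, 1, 0]

t=0: δ = [3.125e-02, 3.125e-02, 1.250e-01]  (obs o_0=1)
t=1: δ = [3.906e-03, 2.344e-02, 5.859e-03]  ψ = [2, 2, 2]  (obs o_1=2)
t=2: δ = [4.395e-03, 3.662e-04, 7.324e-04]  ψ = [1, 1, 1]  (obs o_2=3)
t=3: δ = [1.373e-04, 3.433e-04, 2.747e-04]  ψ = [0, 0, 0]  (obs o_3=3)
t=4: δ = [3.219e-05, 1.287e-05, 2.575e-05]  ψ = [1, 2, 2]  (obs o_4=1)
backtrack: best end state = 0; path = [2, 1, 0, 1, 0]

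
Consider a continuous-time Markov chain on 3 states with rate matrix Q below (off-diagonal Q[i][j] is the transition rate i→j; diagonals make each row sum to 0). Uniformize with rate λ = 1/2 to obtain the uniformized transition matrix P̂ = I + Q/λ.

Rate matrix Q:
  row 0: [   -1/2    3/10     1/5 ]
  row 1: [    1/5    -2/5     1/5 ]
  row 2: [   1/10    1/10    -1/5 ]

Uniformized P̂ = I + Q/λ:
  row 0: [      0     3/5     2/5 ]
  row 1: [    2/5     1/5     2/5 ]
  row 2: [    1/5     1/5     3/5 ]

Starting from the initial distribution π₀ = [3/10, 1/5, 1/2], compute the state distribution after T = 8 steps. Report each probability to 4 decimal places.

t=0: π = [0.3000, 0.2000, 0.5000]
t=1: π = [0.1800, 0.3200, 0.5000]
t=2: π = [0.2280, 0.2720, 0.5000]
t=3: π = [0.2088, 0.2912, 0.5000]
t=4: π = [0.2165, 0.2835, 0.5000]
t=5: π = [0.2134, 0.2866, 0.5000]
t=6: π = [0.2146, 0.2854, 0.5000]
t=7: π = [0.2141, 0.2859, 0.5000]
t=8: π = [0.2143, 0.2857, 0.5000]

π = [0.2143, 0.2857, 0.5000]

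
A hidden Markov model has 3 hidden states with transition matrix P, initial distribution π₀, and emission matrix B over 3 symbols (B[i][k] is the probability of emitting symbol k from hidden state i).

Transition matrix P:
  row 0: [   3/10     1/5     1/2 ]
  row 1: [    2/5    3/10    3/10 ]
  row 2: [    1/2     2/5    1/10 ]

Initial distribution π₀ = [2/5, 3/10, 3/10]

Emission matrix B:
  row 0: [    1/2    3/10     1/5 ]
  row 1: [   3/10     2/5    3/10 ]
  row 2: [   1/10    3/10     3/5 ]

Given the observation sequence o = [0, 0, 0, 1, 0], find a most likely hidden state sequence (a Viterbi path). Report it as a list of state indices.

path = [0, 0, 0, 2, 0]

t=0: δ = [2.000e-01, 9.000e-02, 3.000e-02]  (obs o_0=0)
t=1: δ = [3.000e-02, 1.200e-02, 1.000e-02]  ψ = [0, 0, 0]  (obs o_1=0)
t=2: δ = [4.500e-03, 1.800e-03, 1.500e-03]  ψ = [0, 0, 0]  (obs o_2=0)
t=3: δ = [4.050e-04, 3.600e-04, 6.750e-04]  ψ = [0, 0, 0]  (obs o_3=1)
t=4: δ = [1.688e-04, 8.100e-05, 2.025e-05]  ψ = [2, 2, 0]  (obs o_4=0)
backtrack: best end state = 0; path = [0, 0, 0, 2, 0]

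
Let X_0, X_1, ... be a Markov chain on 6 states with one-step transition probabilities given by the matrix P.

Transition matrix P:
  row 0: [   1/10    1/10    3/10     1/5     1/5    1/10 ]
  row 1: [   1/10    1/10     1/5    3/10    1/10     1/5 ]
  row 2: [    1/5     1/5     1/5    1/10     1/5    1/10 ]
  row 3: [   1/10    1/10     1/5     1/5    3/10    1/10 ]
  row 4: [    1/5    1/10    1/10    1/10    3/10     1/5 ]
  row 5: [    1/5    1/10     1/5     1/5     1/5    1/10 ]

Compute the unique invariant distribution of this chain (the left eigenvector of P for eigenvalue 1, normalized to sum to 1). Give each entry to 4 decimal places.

Balance equations π_j = Σ_i π_i·P[i][j]:
  π_0 = 1/10·π_0 + 1/10·π_1 + 1/5·π_2 + 1/10·π_3 + 1/5·π_4 + 1/5·π_5
  π_1 = 1/10·π_0 + 1/10·π_1 + 1/5·π_2 + 1/10·π_3 + 1/10·π_4 + 1/10·π_5
  π_2 = 3/10·π_0 + 1/5·π_1 + 1/5·π_2 + 1/5·π_3 + 1/10·π_4 + 1/5·π_5
  π_3 = 1/5·π_0 + 3/10·π_1 + 1/10·π_2 + 1/5·π_3 + 1/10·π_4 + 1/5·π_5
  π_4 = 1/5·π_0 + 1/10·π_1 + 1/5·π_2 + 3/10·π_3 + 3/10·π_4 + 1/5·π_5
  normalize: π_0 + π_1 + π_2 + π_3 + π_4 + π_5 = 1
Solving the linear system gives exactly π = [7769/49951, 5958/49951, 9629/49951, 8485/49951, 599/2629, 6729/49951].

π = [0.1555, 0.1193, 0.1928, 0.1699, 0.2278, 0.1347]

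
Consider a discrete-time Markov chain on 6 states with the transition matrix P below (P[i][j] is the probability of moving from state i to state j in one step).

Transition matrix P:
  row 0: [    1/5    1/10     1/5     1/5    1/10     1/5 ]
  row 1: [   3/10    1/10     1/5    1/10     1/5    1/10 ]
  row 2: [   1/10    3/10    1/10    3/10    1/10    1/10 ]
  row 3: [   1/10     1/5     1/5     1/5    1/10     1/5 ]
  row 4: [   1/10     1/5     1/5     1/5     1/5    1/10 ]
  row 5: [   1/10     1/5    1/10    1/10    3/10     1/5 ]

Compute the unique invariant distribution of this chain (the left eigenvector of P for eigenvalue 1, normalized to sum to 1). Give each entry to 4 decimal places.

π = [0.1518, 0.1833, 0.1683, 0.1837, 0.1645, 0.1484]

Balance equations π_j = Σ_i π_i·P[i][j]:
  π_0 = 1/5·π_0 + 3/10·π_1 + 1/10·π_2 + 1/10·π_3 + 1/10·π_4 + 1/10·π_5
  π_1 = 1/10·π_0 + 1/10·π_1 + 3/10·π_2 + 1/5·π_3 + 1/5·π_4 + 1/5·π_5
  π_2 = 1/5·π_0 + 1/5·π_1 + 1/10·π_2 + 1/5·π_3 + 1/5·π_4 + 1/10·π_5
  π_3 = 1/5·π_0 + 1/10·π_1 + 3/10·π_2 + 1/5·π_3 + 1/5·π_4 + 1/10·π_5
  π_4 = 1/10·π_0 + 1/5·π_1 + 1/10·π_2 + 1/10·π_3 + 1/5·π_4 + 3/10·π_5
  normalize: π_0 + π_1 + π_2 + π_3 + π_4 + π_5 = 1
Solving the linear system gives exactly π = [15369/101213, 18554/101213, 17037/101213, 18589/101213, 16645/101213, 15019/101213].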